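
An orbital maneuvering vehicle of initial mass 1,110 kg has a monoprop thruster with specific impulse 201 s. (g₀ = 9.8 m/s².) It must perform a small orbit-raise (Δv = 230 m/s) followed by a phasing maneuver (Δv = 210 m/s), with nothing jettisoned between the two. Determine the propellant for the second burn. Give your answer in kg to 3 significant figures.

propellant for the second burn ≈ 99.9 kg

v_e = Isp · g₀ = 201 × 9.8 = 1969.8 m/s.
After the first burn: m = 1110 × exp(−230/1969.8) = 1110 × 0.88980 = 987.678 kg.
After the second burn: m = 987.678 × exp(−210/1969.8) = 987.678 × 0.89888 = 887.804 kg.
Second-burn propellant = 987.678 − 887.804 = 99.874 kg.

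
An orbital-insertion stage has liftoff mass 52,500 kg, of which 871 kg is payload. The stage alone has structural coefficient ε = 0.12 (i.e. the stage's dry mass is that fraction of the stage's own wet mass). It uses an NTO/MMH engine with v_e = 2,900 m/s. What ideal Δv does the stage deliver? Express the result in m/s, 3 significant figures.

Stage wet mass = m₀ − payload = 52,500 − 871 = 51,629 kg.
Stage dry mass = ε × stage wet mass = 0.12 × 51,629 = 6,195.48 kg.
Burnout mass m_f = stage dry + payload = 6,195.48 + 871 = 7,066.48 kg.
From the ideal rocket equation, Δv = v_e · ln(52,500/7,066.48) = 2900.0 × ln(7.429) = 2900.0 × 2.0055 ≈ 5816 m/s.

Δv ≈ 5820 m/s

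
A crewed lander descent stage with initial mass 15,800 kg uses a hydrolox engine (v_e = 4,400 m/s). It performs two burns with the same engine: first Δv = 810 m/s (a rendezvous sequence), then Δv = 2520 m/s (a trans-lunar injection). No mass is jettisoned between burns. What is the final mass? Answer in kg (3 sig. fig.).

After the first burn: m = 15800 × exp(−810/4400.0) = 15800 × 0.83186 = 13,143.4 kg.
After the second burn: m = 13,143.4 × exp(−2520/4400.0) = 13,143.4 × 0.56399 = 7,412.75 kg.

final mass ≈ 7410 kg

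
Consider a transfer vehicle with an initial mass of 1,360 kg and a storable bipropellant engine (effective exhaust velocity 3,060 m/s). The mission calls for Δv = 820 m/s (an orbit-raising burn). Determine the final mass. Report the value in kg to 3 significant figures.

m₀/m_f = exp(Δv / v_e) = exp(820 / 3060.0) = exp(0.2680) = 1.3073.
m_f = m₀ / 1.3073 = 1,360 / 1.3073 = 1,040.31 kg.

final mass ≈ 1040 kg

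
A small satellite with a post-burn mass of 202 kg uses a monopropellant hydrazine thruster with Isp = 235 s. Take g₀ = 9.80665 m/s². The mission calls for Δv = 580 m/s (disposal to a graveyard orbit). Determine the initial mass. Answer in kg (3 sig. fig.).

v_e = Isp · g₀ = 235 × 9.80665 = 2304.6 m/s.
m₀/m_f = exp(Δv / v_e) = exp(580 / 2304.6) = exp(0.2517) = 1.2862.
m₀ = m_f × 1.2862 = 202 × 1.2862 = 259.812 kg.

initial mass ≈ 260 kg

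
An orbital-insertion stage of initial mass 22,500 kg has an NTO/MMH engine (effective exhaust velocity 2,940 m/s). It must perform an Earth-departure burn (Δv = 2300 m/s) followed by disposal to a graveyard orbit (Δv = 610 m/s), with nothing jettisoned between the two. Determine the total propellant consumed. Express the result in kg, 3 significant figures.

total propellant consumed ≈ 14100 kg

After the first burn: m = 22500 × exp(−2300/2940.0) = 22500 × 0.45735 = 10,290.4 kg.
After the second burn: m = 10,290.4 × exp(−610/2940.0) = 10,290.4 × 0.81263 = 8,362.29 kg.
Total propellant = m₀ − m_final = 22500 − 8,362.29 = 14,137.71 kg.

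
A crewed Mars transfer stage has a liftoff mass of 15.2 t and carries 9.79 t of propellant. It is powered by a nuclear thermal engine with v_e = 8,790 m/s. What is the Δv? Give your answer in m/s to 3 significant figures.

m_f = m₀ − m_prop = 15.2 − 9.79 = 5.41 t.
Δv = v_e · ln(m₀/m_f) = 8790.0 × ln(2.81) = 8790.0 × 1.0330 ≈ 9080.5 m/s.

Δv ≈ 9080 m/s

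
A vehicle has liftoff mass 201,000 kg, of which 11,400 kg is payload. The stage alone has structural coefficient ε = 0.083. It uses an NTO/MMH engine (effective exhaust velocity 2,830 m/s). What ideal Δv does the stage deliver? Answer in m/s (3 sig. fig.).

Δv ≈ 5670 m/s

Stage wet mass = m₀ − payload = 201,000 − 11,400 = 189,600 kg.
Stage dry mass = ε × stage wet mass = 0.083 × 189,600 = 15,736.8 kg.
Burnout mass m_f = stage dry + payload = 15,736.8 + 11,400 = 27,136.8 kg.
Δv = v_e · ln(201,000/27,136.8) = 2830.0 × ln(7.407) = 2830.0 × 2.0024 ≈ 5667 m/s.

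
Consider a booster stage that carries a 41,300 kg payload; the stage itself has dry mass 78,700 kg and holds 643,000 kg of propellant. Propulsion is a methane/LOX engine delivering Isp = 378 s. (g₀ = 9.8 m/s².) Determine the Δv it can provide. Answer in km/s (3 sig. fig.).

v_e = Isp · g₀ = 378 × 9.8 = 3704.4 m/s.
m₀ = payload + dry + propellant = 41,300 + 78,700 + 643,000 = 763,000 kg.
m_f = payload + dry = 41,300 + 78,700 = 120,000 kg.
By the Tsiolkovsky rocket equation, Δv = v_e · ln(m₀/m_f) = 3704.4 × ln(6.358) = 3704.4 × 1.8498 ≈ 6852.3 m/s.

Δv ≈ 6.85 km/s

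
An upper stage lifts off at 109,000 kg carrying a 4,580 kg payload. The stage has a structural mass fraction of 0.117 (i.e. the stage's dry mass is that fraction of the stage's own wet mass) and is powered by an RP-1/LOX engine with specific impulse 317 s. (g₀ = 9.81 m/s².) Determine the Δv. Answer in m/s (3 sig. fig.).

Δv ≈ 5820 m/s

Stage wet mass = m₀ − payload = 109,000 − 4,580 = 104,420 kg.
Stage dry mass = ε × stage wet mass = 0.117 × 104,420 = 12,217.1 kg.
Burnout mass m_f = stage dry + payload = 12,217.1 + 4,580 = 16,797.1 kg.
v_e = Isp · g₀ = 317 × 9.81 = 3109.8 m/s.
From the ideal rocket equation, Δv = v_e · ln(109,000/16,797.1) = 3109.8 × ln(6.489) = 3109.8 × 1.8701 ≈ 5816 m/s.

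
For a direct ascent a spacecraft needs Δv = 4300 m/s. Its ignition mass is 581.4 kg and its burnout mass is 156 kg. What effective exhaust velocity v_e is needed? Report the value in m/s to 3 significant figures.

v_e ≈ 3270 m/s

ln(m₀/m_f) = ln(581.4/156) = ln(3.727) = 1.3156.
v_e = Δv / ln(m₀/m_f) = 4300 / 1.3156 = 3268.5 m/s.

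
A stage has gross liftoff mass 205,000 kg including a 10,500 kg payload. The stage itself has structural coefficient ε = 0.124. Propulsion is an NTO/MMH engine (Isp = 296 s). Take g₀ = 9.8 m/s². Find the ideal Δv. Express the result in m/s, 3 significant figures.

Δv ≈ 5160 m/s

Stage wet mass = m₀ − payload = 205,000 − 10,500 = 194,500 kg.
Stage dry mass = ε × stage wet mass = 0.124 × 194,500 = 24,118 kg.
Burnout mass m_f = stage dry + payload = 24,118 + 10,500 = 34,618 kg.
v_e = Isp · g₀ = 296 × 9.8 = 2900.8 m/s.
Using Δv = v_e ln(m₀/m_f): Δv = v_e · ln(205,000/34,618) = 2900.8 × ln(5.922) = 2900.8 × 1.7786 ≈ 5159 m/s.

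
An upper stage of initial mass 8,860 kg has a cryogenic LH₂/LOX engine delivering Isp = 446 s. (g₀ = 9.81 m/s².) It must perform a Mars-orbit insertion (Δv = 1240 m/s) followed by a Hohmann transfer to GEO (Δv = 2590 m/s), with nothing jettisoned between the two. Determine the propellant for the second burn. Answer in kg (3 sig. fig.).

propellant for the second burn ≈ 2980 kg

v_e = Isp · g₀ = 446 × 9.81 = 4375.3 m/s.
After the first burn: m = 8860 × exp(−1240/4375.3) = 8860 × 0.75321 = 6,673.44 kg.
After the second burn: m = 6,673.44 × exp(−2590/4375.3) = 6,673.44 × 0.55324 = 3,692.01 kg.
Second-burn propellant = 6,673.44 − 3,692.01 = 2,981.43 kg.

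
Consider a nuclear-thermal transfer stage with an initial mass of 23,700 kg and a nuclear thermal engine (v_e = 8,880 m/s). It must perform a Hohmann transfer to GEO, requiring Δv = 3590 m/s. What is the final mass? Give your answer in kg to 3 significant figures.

m₀/m_f = exp(Δv / v_e) = exp(3590 / 8880.0) = exp(0.4043) = 1.4982.
m_f = m₀ / 1.4982 = 23,700 / 1.4982 = 15,819 kg.

final mass ≈ 15800 kg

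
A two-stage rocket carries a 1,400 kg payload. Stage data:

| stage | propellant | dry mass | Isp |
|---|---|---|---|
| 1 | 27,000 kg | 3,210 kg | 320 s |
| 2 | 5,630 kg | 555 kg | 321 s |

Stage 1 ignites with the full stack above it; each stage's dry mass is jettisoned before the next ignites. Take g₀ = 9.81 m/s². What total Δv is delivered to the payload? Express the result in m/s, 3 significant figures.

Ignition mass of stage 1 = 27,000+3,210 + 5,630+555 + 1,400 = 37,795 kg.
Stage 1: m₀ = 37,795 kg, m_f = 37,795 − 27,000 = 10,795 kg; Δv = 320×9.81×ln(3.501) = 3139.2×1.2531 ≈ 3934 m/s.
Stage 2: m₀ = 7,585 kg, m_f = 7,585 − 5,630 = 1,955 kg; Δv = 321×9.81×ln(3.88) = 3149.0×1.3558 ≈ 4269 m/s.
Total Δv = 3934 + 4269 = 8203 m/s.

Δv ≈ 8200 m/s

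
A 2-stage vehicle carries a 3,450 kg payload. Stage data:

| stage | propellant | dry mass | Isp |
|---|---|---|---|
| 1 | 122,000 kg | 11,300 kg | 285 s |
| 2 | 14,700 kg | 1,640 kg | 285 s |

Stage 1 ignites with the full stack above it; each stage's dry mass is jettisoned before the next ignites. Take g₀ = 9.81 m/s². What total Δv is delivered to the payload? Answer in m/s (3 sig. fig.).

Ignition mass of stage 1 = 122,000+11,300 + 14,700+1,640 + 3,450 = 153,090 kg.
Stage 1: m₀ = 153,090 kg, m_f = 153,090 − 122,000 = 31,090 kg; Δv = 285×9.81×ln(4.924) = 2795.9×1.5941 ≈ 4457 m/s.
Stage 2: m₀ = 19,790 kg, m_f = 19,790 − 14,700 = 5,090 kg; Δv = 285×9.81×ln(3.888) = 2795.9×1.3579 ≈ 3796 m/s.
Total Δv = 4457 + 3796 = 8253 m/s.

Δv ≈ 8250 m/s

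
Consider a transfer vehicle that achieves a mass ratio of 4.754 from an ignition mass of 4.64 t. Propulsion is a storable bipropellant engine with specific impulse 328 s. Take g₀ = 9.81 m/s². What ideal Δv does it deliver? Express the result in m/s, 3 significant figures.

Δv ≈ 5020 m/s

v_e = Isp · g₀ = 328 × 9.81 = 3217.7 m/s.
Δv = v_e · ln(4.754) = 3217.7 × 1.5590 ≈ 5016.3 m/s.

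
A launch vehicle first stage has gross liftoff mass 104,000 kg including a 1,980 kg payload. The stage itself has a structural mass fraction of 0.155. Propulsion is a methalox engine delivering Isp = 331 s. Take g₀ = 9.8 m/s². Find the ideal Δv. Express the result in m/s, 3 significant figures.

Stage wet mass = m₀ − payload = 104,000 − 1,980 = 102,020 kg.
Stage dry mass = ε × stage wet mass = 0.155 × 102,020 = 15,813.1 kg.
Burnout mass m_f = stage dry + payload = 15,813.1 + 1,980 = 17,793.1 kg.
v_e = Isp · g₀ = 331 × 9.8 = 3243.8 m/s.
Δv = v_e · ln(104,000/17,793.1) = 3243.8 × ln(5.845) = 3243.8 × 1.7656 ≈ 5727 m/s.

Δv ≈ 5730 m/s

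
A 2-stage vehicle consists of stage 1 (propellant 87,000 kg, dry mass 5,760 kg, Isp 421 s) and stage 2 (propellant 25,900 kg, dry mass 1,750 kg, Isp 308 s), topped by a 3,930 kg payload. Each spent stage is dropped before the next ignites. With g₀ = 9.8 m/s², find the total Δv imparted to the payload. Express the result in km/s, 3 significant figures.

Ignition mass of stage 1 = 87,000+5,760 + 25,900+1,750 + 3,930 = 124,340 kg.
Stage 1: m₀ = 124,340 kg, m_f = 124,340 − 87,000 = 37,340 kg; Δv = 421×9.8×ln(3.33) = 4125.8×1.2030 ≈ 4963 m/s.
Stage 2: m₀ = 31,580 kg, m_f = 31,580 − 25,900 = 5,680 kg; Δv = 308×9.8×ln(5.56) = 3018.4×1.7156 ≈ 5178 m/s.
Total Δv = 4963 + 5178 = 10141 m/s.

Δv ≈ 10.1 km/s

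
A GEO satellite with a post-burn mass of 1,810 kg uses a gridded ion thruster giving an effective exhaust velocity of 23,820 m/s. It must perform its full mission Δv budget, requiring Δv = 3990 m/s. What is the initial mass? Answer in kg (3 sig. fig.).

By the Tsiolkovsky rocket equation, m₀/m_f = exp(Δv / v_e) = exp(3990 / 23820.0) = exp(0.1675) = 1.1824.
m₀ = m_f × 1.1824 = 1,810 × 1.1824 = 2,140.14 kg.

initial mass ≈ 2140 kg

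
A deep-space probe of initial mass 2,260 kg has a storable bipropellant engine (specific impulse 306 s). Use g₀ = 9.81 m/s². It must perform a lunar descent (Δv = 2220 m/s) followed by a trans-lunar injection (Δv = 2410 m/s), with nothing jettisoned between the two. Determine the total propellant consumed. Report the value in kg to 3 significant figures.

v_e = Isp · g₀ = 306 × 9.81 = 3001.9 m/s.
After the first burn: m = 2260 × exp(−2220/3001.9) = 2260 × 0.47733 = 1,078.77 kg.
After the second burn: m = 1,078.77 × exp(−2410/3001.9) = 1,078.77 × 0.44806 = 483.354 kg.
Total propellant = m₀ − m_final = 2260 − 483.354 = 1,776.646 kg.

total propellant consumed ≈ 1780 kg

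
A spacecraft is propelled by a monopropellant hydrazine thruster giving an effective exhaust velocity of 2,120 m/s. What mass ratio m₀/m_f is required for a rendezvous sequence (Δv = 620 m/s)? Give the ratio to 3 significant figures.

m₀/m_f = exp(Δv / v_e) = exp(620 / 2120.0) = exp(0.2925) = 1.3397.

mass ratio ≈ 1.34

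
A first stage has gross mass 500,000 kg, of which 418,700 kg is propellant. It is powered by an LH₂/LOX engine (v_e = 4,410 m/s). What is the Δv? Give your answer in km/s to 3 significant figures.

m_f = m₀ − m_prop = 500,000 − 418,700 = 81,300 kg.
Δv = v_e · ln(m₀/m_f) = 4410.0 × ln(6.15) = 4410.0 × 1.8165 ≈ 8010.6 m/s.

Δv ≈ 8.01 km/s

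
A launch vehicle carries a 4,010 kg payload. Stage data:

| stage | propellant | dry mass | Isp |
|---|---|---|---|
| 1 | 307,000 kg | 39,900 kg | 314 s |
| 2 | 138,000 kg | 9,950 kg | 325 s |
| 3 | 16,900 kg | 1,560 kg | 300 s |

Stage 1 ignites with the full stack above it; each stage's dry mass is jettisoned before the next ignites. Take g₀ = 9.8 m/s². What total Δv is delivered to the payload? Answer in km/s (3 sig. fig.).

Ignition mass of stage 1 = 307,000+39,900 + 138,000+9,950 + 16,900+1,560 + 4,010 = 517,320 kg.
Stage 1: m₀ = 517,320 kg, m_f = 517,320 − 307,000 = 210,320 kg; Δv = 314×9.8×ln(2.46) = 3077.2×0.9000 ≈ 2770 m/s.
Stage 2: m₀ = 170,420 kg, m_f = 170,420 − 138,000 = 32,420 kg; Δv = 325×9.8×ln(5.257) = 3185.0×1.6595 ≈ 5285 m/s.
Stage 3: m₀ = 22,470 kg, m_f = 22,470 − 16,900 = 5,570 kg; Δv = 300×9.8×ln(4.034) = 2940.0×1.3948 ≈ 4101 m/s.
Total Δv = 2770 + 5285 + 4101 = 12156 m/s.

Δv ≈ 12.2 km/s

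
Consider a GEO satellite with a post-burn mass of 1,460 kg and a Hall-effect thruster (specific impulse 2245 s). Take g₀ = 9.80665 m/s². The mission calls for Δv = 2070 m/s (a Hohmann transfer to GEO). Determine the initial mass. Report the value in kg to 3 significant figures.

v_e = Isp · g₀ = 2245 × 9.80665 = 22015.9 m/s.
m₀/m_f = exp(Δv / v_e) = exp(2070 / 22015.9) = exp(0.0940) = 1.0986.
m₀ = m_f × 1.0986 = 1,460 × 1.0986 = 1,603.96 kg.

initial mass ≈ 1600 kg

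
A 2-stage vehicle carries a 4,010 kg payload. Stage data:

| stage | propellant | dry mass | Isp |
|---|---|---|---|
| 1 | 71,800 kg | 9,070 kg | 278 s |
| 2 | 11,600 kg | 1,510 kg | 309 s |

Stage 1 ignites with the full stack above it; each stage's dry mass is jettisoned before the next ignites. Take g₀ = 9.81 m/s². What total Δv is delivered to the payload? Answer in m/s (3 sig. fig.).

Δv ≈ 7030 m/s

Ignition mass of stage 1 = 71,800+9,070 + 11,600+1,510 + 4,010 = 97,990 kg.
Stage 1: m₀ = 97,990 kg, m_f = 97,990 − 71,800 = 26,190 kg; Δv = 278×9.81×ln(3.742) = 2727.2×1.3195 ≈ 3598 m/s.
Stage 2: m₀ = 17,120 kg, m_f = 17,120 − 11,600 = 5,520 kg; Δv = 309×9.81×ln(3.101) = 3031.3×1.1319 ≈ 3431 m/s.
Total Δv = 3598 + 3431 = 7029 m/s.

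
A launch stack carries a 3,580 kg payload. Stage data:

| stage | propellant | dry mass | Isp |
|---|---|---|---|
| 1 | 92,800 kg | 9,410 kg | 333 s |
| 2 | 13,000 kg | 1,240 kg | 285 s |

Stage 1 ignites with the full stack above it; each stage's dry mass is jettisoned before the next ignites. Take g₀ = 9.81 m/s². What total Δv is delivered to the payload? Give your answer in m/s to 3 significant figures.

Δv ≈ 8500 m/s

Ignition mass of stage 1 = 92,800+9,410 + 13,000+1,240 + 3,580 = 120,030 kg.
Stage 1: m₀ = 120,030 kg, m_f = 120,030 − 92,800 = 27,230 kg; Δv = 333×9.81×ln(4.408) = 3266.7×1.4834 ≈ 4846 m/s.
Stage 2: m₀ = 17,820 kg, m_f = 17,820 − 13,000 = 4,820 kg; Δv = 285×9.81×ln(3.697) = 2795.9×1.3075 ≈ 3656 m/s.
Total Δv = 4846 + 3656 = 8502 m/s.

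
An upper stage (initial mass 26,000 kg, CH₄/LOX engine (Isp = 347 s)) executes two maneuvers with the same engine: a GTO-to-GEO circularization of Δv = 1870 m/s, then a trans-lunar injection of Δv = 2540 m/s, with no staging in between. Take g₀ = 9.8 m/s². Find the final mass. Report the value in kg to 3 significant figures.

final mass ≈ 7110 kg

v_e = Isp · g₀ = 347 × 9.8 = 3400.6 m/s.
After the first burn: m = 26000 × exp(−1870/3400.6) = 26000 × 0.57701 = 15,002.3 kg.
After the second burn: m = 15,002.3 × exp(−2540/3400.6) = 15,002.3 × 0.47382 = 7,108.39 kg.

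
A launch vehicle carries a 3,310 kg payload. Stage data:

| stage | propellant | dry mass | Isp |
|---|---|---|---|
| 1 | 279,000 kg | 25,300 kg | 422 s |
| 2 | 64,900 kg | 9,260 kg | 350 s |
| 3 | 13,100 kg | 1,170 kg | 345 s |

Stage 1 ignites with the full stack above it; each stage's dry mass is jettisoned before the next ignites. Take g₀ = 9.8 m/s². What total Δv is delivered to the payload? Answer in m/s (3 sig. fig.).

Δv ≈ 13900 m/s

Ignition mass of stage 1 = 279,000+25,300 + 64,900+9,260 + 13,100+1,170 + 3,310 = 396,040 kg.
Stage 1: m₀ = 396,040 kg, m_f = 396,040 − 279,000 = 117,040 kg; Δv = 422×9.8×ln(3.384) = 4135.6×1.2190 ≈ 5041 m/s.
Stage 2: m₀ = 91,740 kg, m_f = 91,740 − 64,900 = 26,840 kg; Δv = 350×9.8×ln(3.418) = 3430.0×1.2291 ≈ 4216 m/s.
Stage 3: m₀ = 17,580 kg, m_f = 17,580 − 13,100 = 4,480 kg; Δv = 345×9.8×ln(3.924) = 3381.0×1.3671 ≈ 4622 m/s.
Total Δv = 5041 + 4216 + 4622 = 13879 m/s.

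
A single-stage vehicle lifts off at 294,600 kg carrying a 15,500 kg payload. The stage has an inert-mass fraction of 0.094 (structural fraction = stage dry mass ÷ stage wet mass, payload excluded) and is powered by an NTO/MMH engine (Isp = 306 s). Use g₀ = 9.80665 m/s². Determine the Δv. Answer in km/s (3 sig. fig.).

Stage wet mass = m₀ − payload = 294,600 − 15,500 = 279,100 kg.
Stage dry mass = ε × stage wet mass = 0.094 × 279,100 = 26,235.4 kg.
Burnout mass m_f = stage dry + payload = 26,235.4 + 15,500 = 41,735.4 kg.
v_e = Isp · g₀ = 306 × 9.80665 = 3000.8 m/s.
Δv = v_e · ln(294,600/41,735.4) = 3000.8 × ln(7.059) = 3000.8 × 1.9543 ≈ 5864 m/s.

Δv ≈ 5.86 km/s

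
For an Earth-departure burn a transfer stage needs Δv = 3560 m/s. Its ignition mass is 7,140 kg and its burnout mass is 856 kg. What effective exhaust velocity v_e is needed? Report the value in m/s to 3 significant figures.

v_e ≈ 1680 m/s

ln(m₀/m_f) = ln(7140/856) = ln(8.341) = 2.1212.
v_e = Δv / ln(m₀/m_f) = 3560 / 2.1212 = 1678.3 m/s.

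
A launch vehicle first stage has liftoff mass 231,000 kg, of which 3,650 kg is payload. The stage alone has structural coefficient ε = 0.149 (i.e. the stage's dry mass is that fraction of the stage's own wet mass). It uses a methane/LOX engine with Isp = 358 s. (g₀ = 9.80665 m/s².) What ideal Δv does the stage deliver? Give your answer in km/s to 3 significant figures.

Stage wet mass = m₀ − payload = 231,000 − 3,650 = 227,350 kg.
Stage dry mass = ε × stage wet mass = 0.149 × 227,350 = 33,875.2 kg.
Burnout mass m_f = stage dry + payload = 33,875.2 + 3,650 = 37,525.2 kg.
v_e = Isp · g₀ = 358 × 9.80665 = 3510.8 m/s.
Δv = v_e · ln(231,000/37,525.2) = 3510.8 × ln(6.156) = 3510.8 × 1.8174 ≈ 6381 m/s.

Δv ≈ 6.38 km/s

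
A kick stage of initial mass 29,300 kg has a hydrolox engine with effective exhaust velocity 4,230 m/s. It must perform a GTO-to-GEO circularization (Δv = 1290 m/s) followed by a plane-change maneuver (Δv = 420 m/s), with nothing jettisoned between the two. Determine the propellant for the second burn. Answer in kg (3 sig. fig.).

After the first burn: m = 29300 × exp(−1290/4230.0) = 29300 × 0.73715 = 21,598.5 kg.
After the second burn: m = 21,598.5 × exp(−420/4230.0) = 21,598.5 × 0.90548 = 19,557 kg.
Second-burn propellant = 21,598.5 − 19,557 = 2,041.5 kg.

propellant for the second burn ≈ 2040 kg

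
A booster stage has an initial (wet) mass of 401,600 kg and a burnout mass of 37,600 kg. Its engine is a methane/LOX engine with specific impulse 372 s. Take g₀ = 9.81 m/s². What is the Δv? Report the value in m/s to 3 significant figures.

Δv ≈ 8640 m/s

v_e = Isp · g₀ = 372 × 9.81 = 3649.3 m/s.
Δv = v_e · ln(m₀/m_f) = 3649.3 × ln(10.68) = 3649.3 × 2.3685 ≈ 8643.2 m/s.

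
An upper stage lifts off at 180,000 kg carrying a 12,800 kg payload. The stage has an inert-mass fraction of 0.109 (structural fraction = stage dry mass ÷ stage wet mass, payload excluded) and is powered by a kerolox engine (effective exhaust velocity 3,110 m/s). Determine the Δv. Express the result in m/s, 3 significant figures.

Δv ≈ 5470 m/s

Stage wet mass = m₀ − payload = 180,000 − 12,800 = 167,200 kg.
Stage dry mass = ε × stage wet mass = 0.109 × 167,200 = 18,224.8 kg.
Burnout mass m_f = stage dry + payload = 18,224.8 + 12,800 = 31,024.8 kg.
By the Tsiolkovsky rocket equation, Δv = v_e · ln(180,000/31,024.8) = 3110.0 × ln(5.802) = 3110.0 × 1.7582 ≈ 5468 m/s.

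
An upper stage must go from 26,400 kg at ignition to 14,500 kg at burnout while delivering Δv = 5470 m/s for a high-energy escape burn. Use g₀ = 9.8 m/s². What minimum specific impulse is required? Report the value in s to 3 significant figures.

Isp ≈ 931 s

ln(m₀/m_f) = ln(26400/14500) = ln(1.821) = 0.5992.
From the ideal rocket equation, v_e = Δv / ln(m₀/m_f) = 5470 / 0.5992 = 9128.6 m/s.
Isp = v_e / g₀ = 9128.6 / 9.8 = 931.5 s.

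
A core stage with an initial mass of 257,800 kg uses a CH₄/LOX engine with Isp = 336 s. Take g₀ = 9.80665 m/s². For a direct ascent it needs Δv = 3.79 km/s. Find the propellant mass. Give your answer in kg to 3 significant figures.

v_e = Isp · g₀ = 336 × 9.80665 = 3295.0 m/s.
m₀/m_f = exp(Δv / v_e) = exp(3790 / 3295.0) = exp(1.1502) = 3.1589.
m_f = 257,800 / 3.1589 = 81,610.7 kg, so propellant = m₀ − m_f = 257,800 − 81,610.7 = 176,189.3 kg.

propellant mass ≈ 176000 kg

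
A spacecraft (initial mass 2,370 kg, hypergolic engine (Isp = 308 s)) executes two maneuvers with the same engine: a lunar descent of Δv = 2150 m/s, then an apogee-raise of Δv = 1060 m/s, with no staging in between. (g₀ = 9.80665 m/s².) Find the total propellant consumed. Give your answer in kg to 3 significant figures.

v_e = Isp · g₀ = 308 × 9.80665 = 3020.4 m/s.
After the first burn: m = 2370 × exp(−2150/3020.4) = 2370 × 0.49075 = 1,163.08 kg.
After the second burn: m = 1,163.08 × exp(−1060/3020.4) = 1,163.08 × 0.70403 = 818.843 kg.
Total propellant = m₀ − m_final = 2370 − 818.843 = 1,551.157 kg.

total propellant consumed ≈ 1550 kg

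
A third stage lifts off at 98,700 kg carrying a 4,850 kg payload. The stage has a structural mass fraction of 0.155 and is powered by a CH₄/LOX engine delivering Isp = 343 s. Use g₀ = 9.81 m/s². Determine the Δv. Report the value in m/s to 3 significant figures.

Δv ≈ 5470 m/s

Stage wet mass = m₀ − payload = 98,700 − 4,850 = 93,850 kg.
Stage dry mass = ε × stage wet mass = 0.155 × 93,850 = 14,546.8 kg.
Burnout mass m_f = stage dry + payload = 14,546.8 + 4,850 = 19,396.8 kg.
v_e = Isp · g₀ = 343 × 9.81 = 3364.8 m/s.
Δv = v_e · ln(98,700/19,396.8) = 3364.8 × ln(5.088) = 3364.8 × 1.6270 ≈ 5475 m/s.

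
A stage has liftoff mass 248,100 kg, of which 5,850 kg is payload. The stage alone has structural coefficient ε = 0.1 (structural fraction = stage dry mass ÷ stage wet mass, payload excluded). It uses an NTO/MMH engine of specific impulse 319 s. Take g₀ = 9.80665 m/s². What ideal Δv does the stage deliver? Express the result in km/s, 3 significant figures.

Δv ≈ 6.60 km/s

Stage wet mass = m₀ − payload = 248,100 − 5,850 = 242,250 kg.
Stage dry mass = ε × stage wet mass = 0.1 × 242,250 = 24,225 kg.
Burnout mass m_f = stage dry + payload = 24,225 + 5,850 = 30,075 kg.
v_e = Isp · g₀ = 319 × 9.80665 = 3128.3 m/s.
Δv = v_e · ln(248,100/30,075) = 3128.3 × ln(8.249) = 3128.3 × 2.1101 ≈ 6601 m/s.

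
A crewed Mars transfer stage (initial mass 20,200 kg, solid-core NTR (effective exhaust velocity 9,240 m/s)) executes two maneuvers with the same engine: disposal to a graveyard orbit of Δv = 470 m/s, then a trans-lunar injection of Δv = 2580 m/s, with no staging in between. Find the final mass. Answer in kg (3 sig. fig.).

After the first burn: m = 20200 × exp(−470/9240.0) = 20200 × 0.95041 = 19,198.3 kg.
After the second burn: m = 19,198.3 × exp(−2580/9240.0) = 19,198.3 × 0.75637 = 14,521 kg.

final mass ≈ 14500 kg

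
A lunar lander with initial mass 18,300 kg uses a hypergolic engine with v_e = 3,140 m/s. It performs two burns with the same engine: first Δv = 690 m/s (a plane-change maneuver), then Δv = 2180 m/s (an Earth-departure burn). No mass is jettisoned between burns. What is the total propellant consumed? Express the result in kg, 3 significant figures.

After the first burn: m = 18300 × exp(−690/3140.0) = 18300 × 0.80272 = 14,689.8 kg.
After the second burn: m = 14,689.8 × exp(−2180/3140.0) = 14,689.8 × 0.49944 = 7,336.67 kg.
Total propellant = m₀ − m_final = 18300 − 7,336.67 = 10,963.33 kg.

total propellant consumed ≈ 11000 kg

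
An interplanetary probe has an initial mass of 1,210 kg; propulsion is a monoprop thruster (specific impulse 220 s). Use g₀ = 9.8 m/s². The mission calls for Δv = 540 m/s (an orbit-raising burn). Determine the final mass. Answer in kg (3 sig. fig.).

v_e = Isp · g₀ = 220 × 9.8 = 2156.0 m/s.
m₀/m_f = exp(Δv / v_e) = exp(540 / 2156.0) = exp(0.2505) = 1.2846.
m_f = m₀ / 1.2846 = 1,210 / 1.2846 = 941.927 kg.

final mass ≈ 942 kg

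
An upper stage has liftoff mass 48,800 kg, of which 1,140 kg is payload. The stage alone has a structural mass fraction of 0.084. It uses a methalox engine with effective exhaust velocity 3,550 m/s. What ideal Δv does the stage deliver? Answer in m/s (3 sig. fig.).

Stage wet mass = m₀ − payload = 48,800 − 1,140 = 47,660 kg.
Stage dry mass = ε × stage wet mass = 0.084 × 47,660 = 4,003.44 kg.
Burnout mass m_f = stage dry + payload = 4,003.44 + 1,140 = 5,143.44 kg.
Using Δv = v_e ln(m₀/m_f): Δv = v_e · ln(48,800/5,143.44) = 3550.0 × ln(9.488) = 3550.0 × 2.2500 ≈ 7988 m/s.

Δv ≈ 7990 m/s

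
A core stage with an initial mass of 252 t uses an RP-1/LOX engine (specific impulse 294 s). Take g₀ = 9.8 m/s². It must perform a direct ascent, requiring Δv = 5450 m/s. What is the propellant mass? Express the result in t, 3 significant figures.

v_e = Isp · g₀ = 294 × 9.8 = 2881.2 m/s.
By the Tsiolkovsky rocket equation, m₀/m_f = exp(Δv / v_e) = exp(5450 / 2881.2) = exp(1.8916) = 6.6298.
m_f = 252 / 6.6298 = 38.0102 t, so propellant = m₀ − m_f = 252 − 38.0102 = 213.9898 t.

propellant mass ≈ 214 t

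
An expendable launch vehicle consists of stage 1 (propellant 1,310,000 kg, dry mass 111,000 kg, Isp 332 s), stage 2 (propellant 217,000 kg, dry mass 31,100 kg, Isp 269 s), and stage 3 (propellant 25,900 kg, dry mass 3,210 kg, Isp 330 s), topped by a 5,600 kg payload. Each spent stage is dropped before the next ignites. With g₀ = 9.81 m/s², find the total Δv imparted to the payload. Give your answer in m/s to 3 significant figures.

Ignition mass of stage 1 = 1,310,000+111,000 + 217,000+31,100 + 25,900+3,210 + 5,600 = 1,703,810 kg.
Stage 1: m₀ = 1,703,810 kg, m_f = 1,703,810 − 1,310,000 = 393,810 kg; Δv = 332×9.81×ln(4.326) = 3256.9×1.4648 ≈ 4771 m/s.
Stage 2: m₀ = 282,810 kg, m_f = 282,810 − 217,000 = 65,810 kg; Δv = 269×9.81×ln(4.297) = 2638.9×1.4580 ≈ 3848 m/s.
Stage 3: m₀ = 34,710 kg, m_f = 34,710 − 25,900 = 8,810 kg; Δv = 330×9.81×ln(3.94) = 3237.3×1.3711 ≈ 4439 m/s.
Total Δv = 4771 + 3848 + 4439 = 13058 m/s.

Δv ≈ 13100 m/s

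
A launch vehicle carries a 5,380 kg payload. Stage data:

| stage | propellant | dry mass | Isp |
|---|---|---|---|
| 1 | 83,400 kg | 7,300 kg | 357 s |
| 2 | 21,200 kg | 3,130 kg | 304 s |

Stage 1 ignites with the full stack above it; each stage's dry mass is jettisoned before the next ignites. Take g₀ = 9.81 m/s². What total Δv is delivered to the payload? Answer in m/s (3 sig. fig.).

Δv ≈ 7860 m/s

Ignition mass of stage 1 = 83,400+7,300 + 21,200+3,130 + 5,380 = 120,410 kg.
Stage 1: m₀ = 120,410 kg, m_f = 120,410 − 83,400 = 37,010 kg; Δv = 357×9.81×ln(3.253) = 3502.2×1.1797 ≈ 4132 m/s.
Stage 2: m₀ = 29,710 kg, m_f = 29,710 − 21,200 = 8,510 kg; Δv = 304×9.81×ln(3.491) = 2982.2×1.2502 ≈ 3729 m/s.
Total Δv = 4132 + 3729 = 7861 m/s.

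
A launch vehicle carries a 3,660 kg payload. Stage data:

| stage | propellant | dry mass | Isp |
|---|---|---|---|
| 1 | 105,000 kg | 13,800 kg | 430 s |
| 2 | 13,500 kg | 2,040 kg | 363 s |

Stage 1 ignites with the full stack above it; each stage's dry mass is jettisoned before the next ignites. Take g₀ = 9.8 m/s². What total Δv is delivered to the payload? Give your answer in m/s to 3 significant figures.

Δv ≈ 10300 m/s

Ignition mass of stage 1 = 105,000+13,800 + 13,500+2,040 + 3,660 = 138,000 kg.
Stage 1: m₀ = 138,000 kg, m_f = 138,000 − 105,000 = 33,000 kg; Δv = 430×9.8×ln(4.182) = 4214.0×1.4307 ≈ 6029 m/s.
Stage 2: m₀ = 19,200 kg, m_f = 19,200 − 13,500 = 5,700 kg; Δv = 363×9.8×ln(3.368) = 3557.4×1.2144 ≈ 4320 m/s.
Total Δv = 6029 + 4320 = 10349 m/s.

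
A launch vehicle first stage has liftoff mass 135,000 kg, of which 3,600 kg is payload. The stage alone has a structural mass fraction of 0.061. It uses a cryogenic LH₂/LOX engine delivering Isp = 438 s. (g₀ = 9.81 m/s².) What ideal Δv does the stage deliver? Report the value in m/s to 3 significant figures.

Stage wet mass = m₀ − payload = 135,000 − 3,600 = 131,400 kg.
Stage dry mass = ε × stage wet mass = 0.061 × 131,400 = 8,015.4 kg.
Burnout mass m_f = stage dry + payload = 8,015.4 + 3,600 = 11,615.4 kg.
v_e = Isp · g₀ = 438 × 9.81 = 4296.8 m/s.
Using Δv = v_e ln(m₀/m_f): Δv = v_e · ln(135,000/11,615.4) = 4296.8 × ln(11.62) = 4296.8 × 2.4529 ≈ 10540 m/s.

Δv ≈ 10500 m/s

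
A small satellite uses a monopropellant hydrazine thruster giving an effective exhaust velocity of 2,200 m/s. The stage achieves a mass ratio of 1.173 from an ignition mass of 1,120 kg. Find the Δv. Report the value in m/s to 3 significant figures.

Using Δv = v_e ln(m₀/m_f): Δv = v_e · ln(1.173) = 2200.0 × 0.1596 ≈ 351.0 m/s.

Δv ≈ 351 m/s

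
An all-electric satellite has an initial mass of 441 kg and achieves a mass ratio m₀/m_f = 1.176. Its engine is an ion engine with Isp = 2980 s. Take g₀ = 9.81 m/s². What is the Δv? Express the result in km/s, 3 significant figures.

v_e = Isp · g₀ = 2980 × 9.81 = 29233.8 m/s.
Rocket equation: Δv = v_e · ln(1.176) = 29233.8 × 0.1621 ≈ 4739.4 m/s.

Δv ≈ 4.74 km/s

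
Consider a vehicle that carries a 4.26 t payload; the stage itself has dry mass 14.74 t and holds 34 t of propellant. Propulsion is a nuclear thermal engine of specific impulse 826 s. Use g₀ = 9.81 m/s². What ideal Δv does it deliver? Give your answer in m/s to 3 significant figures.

Δv ≈ 8310 m/s

v_e = Isp · g₀ = 826 × 9.81 = 8103.1 m/s.
m₀ = payload + dry + propellant = 4.26 + 14.74 + 34 = 53 t.
m_f = payload + dry = 4.26 + 14.74 = 19 t.
Δv = v_e · ln(m₀/m_f) = 8103.1 × ln(2.789) = 8103.1 × 1.0259 ≈ 8312.5 m/s.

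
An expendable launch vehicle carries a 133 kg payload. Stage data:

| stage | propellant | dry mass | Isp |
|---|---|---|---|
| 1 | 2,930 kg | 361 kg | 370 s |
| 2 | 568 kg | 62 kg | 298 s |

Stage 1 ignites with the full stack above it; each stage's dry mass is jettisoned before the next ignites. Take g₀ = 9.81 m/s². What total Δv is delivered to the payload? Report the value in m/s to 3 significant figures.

Ignition mass of stage 1 = 2,930+361 + 568+62 + 133 = 4,054 kg.
Stage 1: m₀ = 4,054 kg, m_f = 4,054 − 2,930 = 1,124 kg; Δv = 370×9.81×ln(3.607) = 3629.7×1.2828 ≈ 4656 m/s.
Stage 2: m₀ = 763 kg, m_f = 763 − 568 = 195 kg; Δv = 298×9.81×ln(3.913) = 2923.4×1.3643 ≈ 3988 m/s.
Total Δv = 4656 + 3988 = 8644 m/s.

Δv ≈ 8640 m/s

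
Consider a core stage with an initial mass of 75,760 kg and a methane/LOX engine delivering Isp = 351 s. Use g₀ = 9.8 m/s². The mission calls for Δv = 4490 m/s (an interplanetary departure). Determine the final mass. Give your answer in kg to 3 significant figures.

v_e = Isp · g₀ = 351 × 9.8 = 3439.8 m/s.
m₀/m_f = exp(Δv / v_e) = exp(4490 / 3439.8) = exp(1.3053) = 3.6888.
m_f = m₀ / 3.6888 = 75,760 / 3.6888 = 20,537.8 kg.

final mass ≈ 20500 kg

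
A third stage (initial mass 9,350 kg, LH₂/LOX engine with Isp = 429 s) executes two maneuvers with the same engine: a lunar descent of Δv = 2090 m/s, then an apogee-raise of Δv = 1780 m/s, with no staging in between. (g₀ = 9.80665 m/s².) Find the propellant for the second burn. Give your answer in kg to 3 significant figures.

propellant for the second burn ≈ 1960 kg

v_e = Isp · g₀ = 429 × 9.80665 = 4207.1 m/s.
After the first burn: m = 9350 × exp(−2090/4207.1) = 9350 × 0.60848 = 5,689.29 kg.
After the second burn: m = 5,689.29 × exp(−1780/4207.1) = 5,689.29 × 0.65501 = 3,726.54 kg.
Second-burn propellant = 5,689.29 − 3,726.54 = 1,962.75 kg.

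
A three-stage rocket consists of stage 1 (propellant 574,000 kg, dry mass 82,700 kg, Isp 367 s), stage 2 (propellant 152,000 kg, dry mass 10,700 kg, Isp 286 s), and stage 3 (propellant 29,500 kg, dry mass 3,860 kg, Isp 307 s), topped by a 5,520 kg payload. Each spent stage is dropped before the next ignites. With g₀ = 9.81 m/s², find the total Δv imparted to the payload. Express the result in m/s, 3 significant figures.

Ignition mass of stage 1 = 574,000+82,700 + 152,000+10,700 + 29,500+3,860 + 5,520 = 858,280 kg.
Stage 1: m₀ = 858,280 kg, m_f = 858,280 − 574,000 = 284,280 kg; Δv = 367×9.81×ln(3.019) = 3600.3×1.1050 ≈ 3978 m/s.
Stage 2: m₀ = 201,580 kg, m_f = 201,580 − 152,000 = 49,580 kg; Δv = 286×9.81×ln(4.066) = 2805.7×1.4026 ≈ 3935 m/s.
Stage 3: m₀ = 38,880 kg, m_f = 38,880 − 29,500 = 9,380 kg; Δv = 307×9.81×ln(4.145) = 3011.7×1.4219 ≈ 4282 m/s.
Total Δv = 3978 + 3935 + 4282 = 12195 m/s.

Δv ≈ 12200 m/s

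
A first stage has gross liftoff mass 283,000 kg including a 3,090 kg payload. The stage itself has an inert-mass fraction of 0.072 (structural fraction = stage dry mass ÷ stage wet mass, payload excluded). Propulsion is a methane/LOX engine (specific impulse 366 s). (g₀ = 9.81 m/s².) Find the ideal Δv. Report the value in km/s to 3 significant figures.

Δv ≈ 8.97 km/s

Stage wet mass = m₀ − payload = 283,000 − 3,090 = 279,910 kg.
Stage dry mass = ε × stage wet mass = 0.072 × 279,910 = 20,153.5 kg.
Burnout mass m_f = stage dry + payload = 20,153.5 + 3,090 = 23,243.5 kg.
v_e = Isp · g₀ = 366 × 9.81 = 3590.5 m/s.
From the ideal rocket equation, Δv = v_e · ln(283,000/23,243.5) = 3590.5 × ln(12.18) = 3590.5 × 2.4994 ≈ 8974 m/s.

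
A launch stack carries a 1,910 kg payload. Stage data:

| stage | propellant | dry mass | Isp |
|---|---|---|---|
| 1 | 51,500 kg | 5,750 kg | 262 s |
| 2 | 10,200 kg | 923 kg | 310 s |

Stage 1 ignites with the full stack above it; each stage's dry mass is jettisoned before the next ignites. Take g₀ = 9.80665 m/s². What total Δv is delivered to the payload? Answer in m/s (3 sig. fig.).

Ignition mass of stage 1 = 51,500+5,750 + 10,200+923 + 1,910 = 70,283 kg.
Stage 1: m₀ = 70,283 kg, m_f = 70,283 − 51,500 = 18,783 kg; Δv = 262×9.80665×ln(3.742) = 2569.3×1.3196 ≈ 3390 m/s.
Stage 2: m₀ = 13,033 kg, m_f = 13,033 − 10,200 = 2,833 kg; Δv = 310×9.80665×ln(4.6) = 3040.1×1.5261 ≈ 4640 m/s.
Total Δv = 3390 + 4640 = 8030 m/s.

Δv ≈ 8030 m/s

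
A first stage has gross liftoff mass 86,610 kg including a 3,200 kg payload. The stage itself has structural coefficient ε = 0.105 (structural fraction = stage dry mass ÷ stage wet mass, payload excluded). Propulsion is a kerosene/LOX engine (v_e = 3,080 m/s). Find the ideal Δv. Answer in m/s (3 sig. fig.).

Δv ≈ 6100 m/s

Stage wet mass = m₀ − payload = 86,610 − 3,200 = 83,410 kg.
Stage dry mass = ε × stage wet mass = 0.105 × 83,410 = 8,758.05 kg.
Burnout mass m_f = stage dry + payload = 8,758.05 + 3,200 = 11,958.05 kg.
Using Δv = v_e ln(m₀/m_f): Δv = v_e · ln(86,610/11,958.05) = 3080.0 × ln(7.243) = 3080.0 × 1.9800 ≈ 6098 m/s.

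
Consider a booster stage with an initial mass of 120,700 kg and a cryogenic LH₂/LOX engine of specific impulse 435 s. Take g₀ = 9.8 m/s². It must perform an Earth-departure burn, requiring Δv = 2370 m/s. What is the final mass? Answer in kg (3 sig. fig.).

final mass ≈ 69200 kg

v_e = Isp · g₀ = 435 × 9.8 = 4263.0 m/s.
From the ideal rocket equation, m₀/m_f = exp(Δv / v_e) = exp(2370 / 4263.0) = exp(0.5559) = 1.7436.
m_f = m₀ / 1.7436 = 120,700 / 1.7436 = 69,224.6 kg.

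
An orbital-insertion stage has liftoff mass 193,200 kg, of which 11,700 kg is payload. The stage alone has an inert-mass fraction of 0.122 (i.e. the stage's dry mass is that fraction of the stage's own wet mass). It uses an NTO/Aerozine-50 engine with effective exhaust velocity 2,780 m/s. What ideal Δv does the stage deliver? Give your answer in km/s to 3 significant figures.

Stage wet mass = m₀ − payload = 193,200 − 11,700 = 181,500 kg.
Stage dry mass = ε × stage wet mass = 0.122 × 181,500 = 22,143 kg.
Burnout mass m_f = stage dry + payload = 22,143 + 11,700 = 33,843 kg.
Δv = v_e · ln(193,200/33,843) = 2780.0 × ln(5.709) = 2780.0 × 1.7420 ≈ 4843 m/s.

Δv ≈ 4.84 km/s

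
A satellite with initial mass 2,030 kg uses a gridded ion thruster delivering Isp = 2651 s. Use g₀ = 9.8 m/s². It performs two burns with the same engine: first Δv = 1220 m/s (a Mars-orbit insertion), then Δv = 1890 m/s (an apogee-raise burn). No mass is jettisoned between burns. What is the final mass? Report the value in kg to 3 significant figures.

final mass ≈ 1800 kg

v_e = Isp · g₀ = 2651 × 9.8 = 25979.8 m/s.
After the first burn: m = 2030 × exp(−1220/25979.8) = 2030 × 0.95413 = 1,936.88 kg.
After the second burn: m = 1,936.88 × exp(−1890/25979.8) = 1,936.88 × 0.92983 = 1,800.97 kg.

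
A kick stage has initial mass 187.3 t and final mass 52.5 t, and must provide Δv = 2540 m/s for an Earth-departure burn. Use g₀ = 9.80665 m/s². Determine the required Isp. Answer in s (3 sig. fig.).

Isp ≈ 204 s

ln(m₀/m_f) = ln(187300/52500) = ln(3.568) = 1.2719.
v_e = Δv / ln(m₀/m_f) = 2540 / 1.2719 = 1997.0 m/s.
Isp = v_e / g₀ = 1997.0 / 9.80665 = 203.6 s.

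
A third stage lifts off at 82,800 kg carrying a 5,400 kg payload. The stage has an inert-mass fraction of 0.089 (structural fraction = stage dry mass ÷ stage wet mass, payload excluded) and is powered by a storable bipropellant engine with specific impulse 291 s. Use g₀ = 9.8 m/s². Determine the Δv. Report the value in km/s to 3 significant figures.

Δv ≈ 5.44 km/s

Stage wet mass = m₀ − payload = 82,800 − 5,400 = 77,400 kg.
Stage dry mass = ε × stage wet mass = 0.089 × 77,400 = 6,888.6 kg.
Burnout mass m_f = stage dry + payload = 6,888.6 + 5,400 = 12,288.6 kg.
v_e = Isp · g₀ = 291 × 9.8 = 2851.8 m/s.
Using Δv = v_e ln(m₀/m_f): Δv = v_e · ln(82,800/12,288.6) = 2851.8 × ln(6.738) = 2851.8 × 1.9078 ≈ 5441 m/s.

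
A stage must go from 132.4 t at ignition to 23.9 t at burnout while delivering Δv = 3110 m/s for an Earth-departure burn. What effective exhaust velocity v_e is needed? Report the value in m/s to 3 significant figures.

ln(m₀/m_f) = ln(132400/23900) = ln(5.54) = 1.7119.
v_e = Δv / ln(m₀/m_f) = 3110 / 1.7119 = 1816.6 m/s.

v_e ≈ 1820 m/s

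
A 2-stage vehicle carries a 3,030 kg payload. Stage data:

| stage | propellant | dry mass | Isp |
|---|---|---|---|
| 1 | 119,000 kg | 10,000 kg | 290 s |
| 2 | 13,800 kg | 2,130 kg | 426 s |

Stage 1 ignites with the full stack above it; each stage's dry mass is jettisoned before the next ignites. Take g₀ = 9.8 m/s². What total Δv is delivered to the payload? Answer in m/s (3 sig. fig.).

Δv ≈ 10100 m/s

Ignition mass of stage 1 = 119,000+10,000 + 13,800+2,130 + 3,030 = 147,960 kg.
Stage 1: m₀ = 147,960 kg, m_f = 147,960 − 119,000 = 28,960 kg; Δv = 290×9.8×ln(5.109) = 2842.0×1.6310 ≈ 4635 m/s.
Stage 2: m₀ = 18,960 kg, m_f = 18,960 − 13,800 = 5,160 kg; Δv = 426×9.8×ln(3.674) = 4174.8×1.3014 ≈ 5433 m/s.
Total Δv = 4635 + 5433 = 10068 m/s.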